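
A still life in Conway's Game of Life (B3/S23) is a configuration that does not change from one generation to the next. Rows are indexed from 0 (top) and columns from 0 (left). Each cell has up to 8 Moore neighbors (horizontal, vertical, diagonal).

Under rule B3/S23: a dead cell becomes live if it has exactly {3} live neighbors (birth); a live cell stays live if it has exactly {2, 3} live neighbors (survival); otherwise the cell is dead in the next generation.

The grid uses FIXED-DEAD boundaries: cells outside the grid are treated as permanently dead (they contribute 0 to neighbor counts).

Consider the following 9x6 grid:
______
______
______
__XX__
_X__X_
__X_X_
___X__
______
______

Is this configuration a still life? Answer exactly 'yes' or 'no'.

Compute generation 1 and compare to generation 0 (given above):
Generation 1:
______
______
______
__XX__
_X__X_
__X_X_
___X__
______
______
The grids are IDENTICAL -> still life.

Answer: yes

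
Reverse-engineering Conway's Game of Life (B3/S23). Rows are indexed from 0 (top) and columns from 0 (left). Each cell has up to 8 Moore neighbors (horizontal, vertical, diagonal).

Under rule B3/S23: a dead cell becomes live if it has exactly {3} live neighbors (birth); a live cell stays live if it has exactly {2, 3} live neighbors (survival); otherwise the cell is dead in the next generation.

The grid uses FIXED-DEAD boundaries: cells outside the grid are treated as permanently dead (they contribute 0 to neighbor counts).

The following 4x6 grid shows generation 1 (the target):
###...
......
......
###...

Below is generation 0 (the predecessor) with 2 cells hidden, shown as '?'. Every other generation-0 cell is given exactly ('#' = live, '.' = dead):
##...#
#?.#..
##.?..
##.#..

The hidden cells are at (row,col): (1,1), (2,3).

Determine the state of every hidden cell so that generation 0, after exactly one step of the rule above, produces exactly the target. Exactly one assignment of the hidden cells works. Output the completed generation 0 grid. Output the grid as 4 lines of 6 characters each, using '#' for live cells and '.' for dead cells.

Hidden generation-0 cells (in order): (1,1), (2,3).
A hidden cell only influences target cells in its own 3x3 neighborhood. Try each of the 2^2 = 4 assignments, step the completed generation 0 forward once under B3/S23, and compare with the target:
  (1,1)=. (2,3)=. -> step gives (0,2)='.' but target has '#' -> reject
  (1,1)=. (2,3)=# -> step gives (0,2)='.' but target has '#' -> reject
  (1,1)=# (2,3)=. -> step reproduces the target at every cell -> ACCEPT
  (1,1)=# (2,3)=# -> step gives (1,4)='#' but target has '.' -> reject
Unique solution: (1,1)=live, (2,3)=dead.
Check: live-neighbor counts of every cell in the completed generation 0:
333120
554021
555220
333010
Applying B3/S23 to generation 0 with these counts gives:
###...
......
......
###...
which matches the target exactly.

Answer: ##...#
##.#..
##....
##.#..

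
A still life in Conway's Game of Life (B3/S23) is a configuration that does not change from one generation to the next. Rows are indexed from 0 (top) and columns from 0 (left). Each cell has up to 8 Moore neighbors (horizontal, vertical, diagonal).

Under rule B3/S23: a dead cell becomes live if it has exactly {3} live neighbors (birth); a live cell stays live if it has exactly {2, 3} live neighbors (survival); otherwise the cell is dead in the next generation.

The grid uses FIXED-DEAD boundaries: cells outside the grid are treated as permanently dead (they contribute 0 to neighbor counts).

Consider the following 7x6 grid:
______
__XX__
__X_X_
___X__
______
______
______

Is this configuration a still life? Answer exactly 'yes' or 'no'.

Compute generation 1 and compare to generation 0 (given above):
Generation 1:
______
__XX__
__X_X_
___X__
______
______
______
The grids are IDENTICAL -> still life.

Answer: yes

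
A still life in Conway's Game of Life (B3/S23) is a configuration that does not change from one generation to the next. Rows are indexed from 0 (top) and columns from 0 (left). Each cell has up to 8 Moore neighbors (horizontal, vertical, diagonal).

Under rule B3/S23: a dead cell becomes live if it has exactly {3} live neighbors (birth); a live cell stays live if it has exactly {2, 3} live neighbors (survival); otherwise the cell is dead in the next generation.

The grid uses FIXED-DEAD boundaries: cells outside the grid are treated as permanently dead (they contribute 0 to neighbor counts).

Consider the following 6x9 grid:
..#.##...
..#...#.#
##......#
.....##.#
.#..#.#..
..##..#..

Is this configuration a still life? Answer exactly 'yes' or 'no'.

Answer: no

Derivation:
Compute generation 1 and compare to generation 0 (given above):
Generation 1:
...#.#...
..##.#.#.
.#...##.#
##...##..
..###.#..
..##.#...
Cell (0,2) differs: gen0=1 vs gen1=0 -> NOT a still life.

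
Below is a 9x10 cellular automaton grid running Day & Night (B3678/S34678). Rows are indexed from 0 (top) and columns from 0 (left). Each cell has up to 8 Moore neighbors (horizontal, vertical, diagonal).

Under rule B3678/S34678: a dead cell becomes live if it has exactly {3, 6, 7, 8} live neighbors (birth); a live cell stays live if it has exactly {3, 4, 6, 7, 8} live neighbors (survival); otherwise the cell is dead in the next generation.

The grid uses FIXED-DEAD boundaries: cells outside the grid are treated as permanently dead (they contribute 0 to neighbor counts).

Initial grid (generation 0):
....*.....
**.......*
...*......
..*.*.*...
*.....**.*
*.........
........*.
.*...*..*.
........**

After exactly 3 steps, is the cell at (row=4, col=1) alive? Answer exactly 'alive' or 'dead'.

Answer: dead

Derivation:
Simulating step by step:
Generation 0 (given above): 19 live cells
Generation 1: 11 live cells
..........
..........
.**.......
...*.*.*..
.*...*....
.......**.
..........
.......**.
..........
Generation 2: 6 live cells
..........
..........
..........
.*..*.*...
....*..**.
..........
..........
..........
..........
Generation 3: 3 live cells
..........
..........
..........
.....*.*..
.....*....
..........
..........
..........
..........

Cell (4,1) at generation 3: 0 -> dead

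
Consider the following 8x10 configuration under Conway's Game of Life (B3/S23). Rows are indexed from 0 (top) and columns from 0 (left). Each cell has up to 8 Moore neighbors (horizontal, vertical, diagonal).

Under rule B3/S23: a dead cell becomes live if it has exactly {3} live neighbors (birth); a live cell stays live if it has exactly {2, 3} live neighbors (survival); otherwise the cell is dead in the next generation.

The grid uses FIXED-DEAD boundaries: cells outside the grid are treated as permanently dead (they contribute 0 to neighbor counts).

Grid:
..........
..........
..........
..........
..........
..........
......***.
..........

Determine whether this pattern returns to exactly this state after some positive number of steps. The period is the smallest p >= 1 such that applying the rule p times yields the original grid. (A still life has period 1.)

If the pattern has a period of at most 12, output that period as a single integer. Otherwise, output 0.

Simulating and comparing each generation to the original:
Gen 0 (original, given above): 3 live cells
Gen 1: 3 live cells, differs from original
Gen 2: 3 live cells, MATCHES original -> period = 2

Answer: 2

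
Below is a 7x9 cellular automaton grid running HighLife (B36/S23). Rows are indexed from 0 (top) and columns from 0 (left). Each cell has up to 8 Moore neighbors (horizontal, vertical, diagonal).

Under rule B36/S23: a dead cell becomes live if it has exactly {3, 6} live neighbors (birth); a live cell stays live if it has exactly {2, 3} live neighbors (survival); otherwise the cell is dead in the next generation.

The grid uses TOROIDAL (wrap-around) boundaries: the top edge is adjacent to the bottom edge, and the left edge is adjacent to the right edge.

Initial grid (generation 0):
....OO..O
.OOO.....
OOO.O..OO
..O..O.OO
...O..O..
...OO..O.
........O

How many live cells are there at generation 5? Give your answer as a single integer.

Simulating step by step:
Generation 0 (given above): 22 live cells
Generation 1: 24 live cells
O.OOO....
.....O.O.
....O.OO.
..O.OO...
..OO.OO.O
...OO..O.
...O.O.OO
Generation 2: 20 live cells
..OO.O.O.
.....O.OO
...OO..O.
..O......
..O.O.OO.
.........
....OOOOO
Generation 3: 24 live cells
...O.....
..O..O.OO
...OO.OOO
..O.OOOO.
...O.....
...OO...O
...OOO.OO
Generation 4: 21 live cells
..OO.O...
..O..O..O
..O..O...
..O.....O
..O...OO.
..O..O.OO
..O..O.OO
Generation 5: 32 live cells
.OOO.O.OO
.OO..OO..
.OOO.....
.OOO..OO.
.OOO..O..
.OOO.OO..
.OO..O.OO
Population at generation 5: 32

Answer: 32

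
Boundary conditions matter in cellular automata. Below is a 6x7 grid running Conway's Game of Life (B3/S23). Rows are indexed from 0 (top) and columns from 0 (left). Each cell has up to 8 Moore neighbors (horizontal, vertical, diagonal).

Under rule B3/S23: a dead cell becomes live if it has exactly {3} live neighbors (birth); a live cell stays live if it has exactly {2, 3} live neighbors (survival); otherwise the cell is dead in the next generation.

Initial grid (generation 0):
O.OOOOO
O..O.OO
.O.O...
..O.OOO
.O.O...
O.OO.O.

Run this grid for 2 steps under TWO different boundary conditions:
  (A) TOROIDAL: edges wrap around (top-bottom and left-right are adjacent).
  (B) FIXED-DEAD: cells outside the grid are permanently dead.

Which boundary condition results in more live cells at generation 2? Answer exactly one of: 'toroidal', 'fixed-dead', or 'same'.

Answer: fixed-dead

Derivation:
Under TOROIDAL boundary, generation 2:
.......
.......
OOO.O..
....O.O
....OO.
OO....O
Population = 11

Under FIXED-DEAD boundary, generation 2:
.OO....
O..O...
OOO.OO.
OO..OO.
OO.....
.OOO...
Population = 18

Comparison: toroidal=11, fixed-dead=18 -> fixed-dead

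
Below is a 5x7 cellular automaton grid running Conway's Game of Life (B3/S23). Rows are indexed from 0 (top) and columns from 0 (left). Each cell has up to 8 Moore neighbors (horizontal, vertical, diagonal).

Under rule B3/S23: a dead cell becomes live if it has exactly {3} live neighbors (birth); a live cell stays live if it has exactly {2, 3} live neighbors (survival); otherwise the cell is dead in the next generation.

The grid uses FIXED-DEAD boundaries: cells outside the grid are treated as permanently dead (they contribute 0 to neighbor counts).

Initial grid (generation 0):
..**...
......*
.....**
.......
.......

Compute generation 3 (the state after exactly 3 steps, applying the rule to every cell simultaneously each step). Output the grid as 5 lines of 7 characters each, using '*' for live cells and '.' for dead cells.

Simulating step by step:
Generation 0 (given above): 5 live cells
Generation 1: 4 live cells
.......
.....**
.....**
.......
.......
Generation 2: 4 live cells
.......
.....**
.....**
.......
.......
Generation 3: 4 live cells
(generation 3 grid is the final answer)

Answer: .......
.....**
.....**
.......
.......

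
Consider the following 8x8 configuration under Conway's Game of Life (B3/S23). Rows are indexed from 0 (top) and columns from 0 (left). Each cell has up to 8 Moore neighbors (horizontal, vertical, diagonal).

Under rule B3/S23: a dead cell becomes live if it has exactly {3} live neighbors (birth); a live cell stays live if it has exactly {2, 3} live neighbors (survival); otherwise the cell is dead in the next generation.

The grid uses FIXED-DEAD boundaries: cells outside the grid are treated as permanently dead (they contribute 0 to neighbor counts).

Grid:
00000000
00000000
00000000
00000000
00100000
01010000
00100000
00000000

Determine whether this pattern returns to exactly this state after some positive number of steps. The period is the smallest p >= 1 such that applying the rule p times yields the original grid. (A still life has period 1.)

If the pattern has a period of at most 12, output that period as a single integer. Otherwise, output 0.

Answer: 1

Derivation:
Simulating and comparing each generation to the original:
Gen 0 (original, given above): 4 live cells
Gen 1: 4 live cells, MATCHES original -> period = 1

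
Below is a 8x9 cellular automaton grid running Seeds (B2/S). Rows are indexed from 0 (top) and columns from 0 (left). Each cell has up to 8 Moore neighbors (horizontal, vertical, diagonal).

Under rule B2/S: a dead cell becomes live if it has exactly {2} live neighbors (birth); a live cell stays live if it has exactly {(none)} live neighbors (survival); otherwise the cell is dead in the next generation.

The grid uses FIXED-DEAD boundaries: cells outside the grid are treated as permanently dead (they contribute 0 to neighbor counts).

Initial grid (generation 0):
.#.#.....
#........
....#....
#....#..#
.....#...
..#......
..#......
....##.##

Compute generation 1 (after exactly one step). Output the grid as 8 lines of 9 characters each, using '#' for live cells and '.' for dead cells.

Simulating step by step:
Generation 0 (given above): 14 live cells
Generation 1: 23 live cells
(generation 1 grid is the final answer)

Answer: #.#......
.####....
##...#...
......#..
.#..#.#..
.#.#.....
.#..#####
...#..#..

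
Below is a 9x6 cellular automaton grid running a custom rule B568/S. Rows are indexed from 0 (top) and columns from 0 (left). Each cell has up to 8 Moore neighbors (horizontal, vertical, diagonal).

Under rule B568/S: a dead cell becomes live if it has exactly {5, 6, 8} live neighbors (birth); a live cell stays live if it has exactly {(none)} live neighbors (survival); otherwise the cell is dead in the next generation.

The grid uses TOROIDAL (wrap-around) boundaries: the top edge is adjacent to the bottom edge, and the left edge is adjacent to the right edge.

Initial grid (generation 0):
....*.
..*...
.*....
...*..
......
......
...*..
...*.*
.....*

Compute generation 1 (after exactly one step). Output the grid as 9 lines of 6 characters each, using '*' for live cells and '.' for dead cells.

Answer: ......
......
......
......
......
......
......
......
......

Derivation:
Simulating step by step:
Generation 0 (given above): 8 live cells
Generation 1: 0 live cells
(generation 1 grid is the final answer)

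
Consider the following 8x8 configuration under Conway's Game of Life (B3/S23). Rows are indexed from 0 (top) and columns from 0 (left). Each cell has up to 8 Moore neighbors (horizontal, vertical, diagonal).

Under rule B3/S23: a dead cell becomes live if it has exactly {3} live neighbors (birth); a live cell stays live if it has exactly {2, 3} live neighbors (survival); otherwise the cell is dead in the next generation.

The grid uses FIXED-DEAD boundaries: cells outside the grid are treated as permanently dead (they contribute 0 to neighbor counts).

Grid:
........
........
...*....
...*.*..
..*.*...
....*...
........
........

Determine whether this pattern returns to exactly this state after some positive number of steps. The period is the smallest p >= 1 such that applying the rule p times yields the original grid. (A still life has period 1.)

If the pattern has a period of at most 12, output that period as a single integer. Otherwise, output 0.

Answer: 2

Derivation:
Simulating and comparing each generation to the original:
Gen 0 (original, given above): 6 live cells
Gen 1: 6 live cells, differs from original
Gen 2: 6 live cells, MATCHES original -> period = 2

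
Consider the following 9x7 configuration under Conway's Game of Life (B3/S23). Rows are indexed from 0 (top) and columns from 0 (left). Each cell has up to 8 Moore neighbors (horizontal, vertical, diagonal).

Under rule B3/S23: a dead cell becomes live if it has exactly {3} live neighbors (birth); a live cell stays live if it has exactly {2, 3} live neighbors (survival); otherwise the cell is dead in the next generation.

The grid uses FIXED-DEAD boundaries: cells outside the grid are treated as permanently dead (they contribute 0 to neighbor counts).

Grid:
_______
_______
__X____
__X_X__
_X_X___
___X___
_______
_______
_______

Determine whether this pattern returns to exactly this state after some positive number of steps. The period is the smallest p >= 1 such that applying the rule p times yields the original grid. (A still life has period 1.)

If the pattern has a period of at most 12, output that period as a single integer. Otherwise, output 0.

Simulating and comparing each generation to the original:
Gen 0 (original, given above): 6 live cells
Gen 1: 6 live cells, differs from original
Gen 2: 6 live cells, MATCHES original -> period = 2

Answer: 2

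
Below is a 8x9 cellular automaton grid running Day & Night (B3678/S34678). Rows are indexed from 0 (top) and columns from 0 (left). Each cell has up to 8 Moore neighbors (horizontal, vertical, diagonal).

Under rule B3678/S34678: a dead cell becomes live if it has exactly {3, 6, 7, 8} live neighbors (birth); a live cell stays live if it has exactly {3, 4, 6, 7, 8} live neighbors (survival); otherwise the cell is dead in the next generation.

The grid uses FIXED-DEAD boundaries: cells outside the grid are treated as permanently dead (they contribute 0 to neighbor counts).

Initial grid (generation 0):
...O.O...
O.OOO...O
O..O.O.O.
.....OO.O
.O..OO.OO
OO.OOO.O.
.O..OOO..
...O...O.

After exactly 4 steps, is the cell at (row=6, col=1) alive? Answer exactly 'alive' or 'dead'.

Answer: alive

Derivation:
Simulating step by step:
Generation 0 (given above): 31 live cells
Generation 1: 36 live cells
..OO.....
.OOO.OO..
.OOO.O.OO
.....O..O
O.OO..OOO
OO.OOOOOO
O....OOO.
....OOO..
Generation 2: 34 live cells
.OOOO....
.OO...OO.
.O.O.O.O.
.......OO
..OO...OO
OO.OO.OOO
.O.OOOO.O
.....OOO.
Generation 3: 32 live cells
.OOO.....
OOO..OO..
.......O.
...OO..OO
.OOOO..O.
.OO...OOO
O..O.OOOO
.....OOO.
Generation 4: 36 live cells
OOO......
.OOO.....
.OOOOO.OO
...OO.OOO
.O..OO...
OO.....OO
.OO.OOOOO
....OO.OO

Cell (6,1) at generation 4: 1 -> alive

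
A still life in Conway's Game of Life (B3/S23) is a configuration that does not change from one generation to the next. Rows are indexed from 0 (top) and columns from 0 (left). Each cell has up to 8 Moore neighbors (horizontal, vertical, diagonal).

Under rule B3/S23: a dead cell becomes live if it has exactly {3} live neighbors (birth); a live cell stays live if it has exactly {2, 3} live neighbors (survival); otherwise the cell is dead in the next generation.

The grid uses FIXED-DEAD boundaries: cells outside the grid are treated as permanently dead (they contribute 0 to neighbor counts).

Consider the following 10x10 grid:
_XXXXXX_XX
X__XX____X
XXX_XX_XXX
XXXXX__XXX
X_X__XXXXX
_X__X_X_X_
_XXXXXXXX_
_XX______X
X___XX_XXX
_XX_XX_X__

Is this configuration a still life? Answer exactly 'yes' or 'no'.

Answer: no

Derivation:
Compute generation 1 and compare to generation 0 (given above):
Generation 1:
_XX__X__XX
X_________
_____XXX__
__________
X_________
X_________
X___X_X_XX
X________X
X___XX_X_X
_X_XXX_X__
Cell (0,3) differs: gen0=1 vs gen1=0 -> NOT a still life.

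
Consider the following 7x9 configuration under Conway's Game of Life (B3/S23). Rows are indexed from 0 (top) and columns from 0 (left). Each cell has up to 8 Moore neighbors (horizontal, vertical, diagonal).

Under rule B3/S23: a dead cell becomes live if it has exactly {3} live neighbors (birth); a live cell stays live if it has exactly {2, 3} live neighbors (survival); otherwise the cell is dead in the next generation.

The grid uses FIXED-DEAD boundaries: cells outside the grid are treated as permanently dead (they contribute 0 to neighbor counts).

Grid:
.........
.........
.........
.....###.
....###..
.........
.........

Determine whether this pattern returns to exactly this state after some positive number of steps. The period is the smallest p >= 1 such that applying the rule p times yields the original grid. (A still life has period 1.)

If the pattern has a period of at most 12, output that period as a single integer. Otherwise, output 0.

Simulating and comparing each generation to the original:
Gen 0 (original, given above): 6 live cells
Gen 1: 6 live cells, differs from original
Gen 2: 6 live cells, MATCHES original -> period = 2

Answer: 2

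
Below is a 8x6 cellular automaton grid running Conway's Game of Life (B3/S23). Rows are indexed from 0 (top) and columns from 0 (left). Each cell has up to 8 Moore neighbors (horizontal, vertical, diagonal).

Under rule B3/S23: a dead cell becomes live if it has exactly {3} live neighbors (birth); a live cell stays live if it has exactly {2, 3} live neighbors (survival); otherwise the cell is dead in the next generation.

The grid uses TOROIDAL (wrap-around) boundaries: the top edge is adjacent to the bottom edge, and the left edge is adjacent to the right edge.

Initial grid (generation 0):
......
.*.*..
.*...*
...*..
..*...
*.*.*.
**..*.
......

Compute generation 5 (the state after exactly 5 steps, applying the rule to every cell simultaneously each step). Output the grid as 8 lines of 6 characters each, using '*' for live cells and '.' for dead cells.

Answer: **....
......
......
......
......
**...*
..**..
*.*...

Derivation:
Simulating step by step:
Generation 0 (given above): 12 live cells
Generation 1: 12 live cells
......
*.*...
*...*.
..*...
.**...
*.*...
**.*..
......
Generation 2: 13 live cells
......
.*...*
...*.*
..**..
..**..
*..*..
***...
......
Generation 3: 12 live cells
......
*...*.
*..*..
......
.*..*.
*..*..
***...
.*....
Generation 4: 10 live cells
......
.....*
.....*
......
......
*..*.*
*.*...
***...
Generation 5: 9 live cells
(generation 5 grid is the final answer)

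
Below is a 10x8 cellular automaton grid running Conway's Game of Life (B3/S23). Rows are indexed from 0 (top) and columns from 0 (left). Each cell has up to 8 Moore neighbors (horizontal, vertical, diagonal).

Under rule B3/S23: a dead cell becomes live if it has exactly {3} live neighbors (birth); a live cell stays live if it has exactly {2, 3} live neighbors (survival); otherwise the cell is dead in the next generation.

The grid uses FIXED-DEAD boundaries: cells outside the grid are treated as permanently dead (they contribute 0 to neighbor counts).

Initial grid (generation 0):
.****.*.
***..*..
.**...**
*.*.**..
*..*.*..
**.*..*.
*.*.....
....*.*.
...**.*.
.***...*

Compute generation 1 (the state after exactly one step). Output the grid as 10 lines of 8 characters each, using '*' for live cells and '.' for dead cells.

Answer: *..***..
*...**.*
....*.*.
*.*.**..
*..*.**.
*..**...
*.**.*..
....*...
....*.**
..***...

Derivation:
Simulating step by step:
Generation 0 (given above): 35 live cells
Generation 1: 32 live cells
(generation 1 grid is the final answer)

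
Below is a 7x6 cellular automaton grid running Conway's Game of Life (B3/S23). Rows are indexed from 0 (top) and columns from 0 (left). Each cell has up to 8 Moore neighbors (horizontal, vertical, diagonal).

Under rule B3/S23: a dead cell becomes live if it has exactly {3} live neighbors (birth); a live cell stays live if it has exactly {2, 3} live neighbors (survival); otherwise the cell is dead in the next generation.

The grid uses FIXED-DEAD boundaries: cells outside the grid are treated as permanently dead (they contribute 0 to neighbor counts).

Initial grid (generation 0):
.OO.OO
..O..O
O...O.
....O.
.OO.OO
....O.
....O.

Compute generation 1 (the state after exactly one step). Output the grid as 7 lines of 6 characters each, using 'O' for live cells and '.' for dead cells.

Simulating step by step:
Generation 0 (given above): 15 live cells
Generation 1: 15 live cells
(generation 1 grid is the final answer)

Answer: .OOOOO
..O..O
...OOO
.O..O.
....OO
....O.
......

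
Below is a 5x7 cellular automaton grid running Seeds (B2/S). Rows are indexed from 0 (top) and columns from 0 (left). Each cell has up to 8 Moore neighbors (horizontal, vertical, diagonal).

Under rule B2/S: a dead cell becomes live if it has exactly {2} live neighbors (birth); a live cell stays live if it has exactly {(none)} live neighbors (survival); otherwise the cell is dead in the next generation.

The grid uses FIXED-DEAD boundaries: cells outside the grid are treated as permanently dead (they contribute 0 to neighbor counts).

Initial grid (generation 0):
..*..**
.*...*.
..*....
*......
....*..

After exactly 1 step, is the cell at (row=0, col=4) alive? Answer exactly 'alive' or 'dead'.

Answer: alive

Derivation:
Simulating step by step:
Generation 0 (given above): 8 live cells
Generation 1: 7 live cells
.*..*..
...**..
*......
.*.*...
.......

Cell (0,4) at generation 1: 1 -> alive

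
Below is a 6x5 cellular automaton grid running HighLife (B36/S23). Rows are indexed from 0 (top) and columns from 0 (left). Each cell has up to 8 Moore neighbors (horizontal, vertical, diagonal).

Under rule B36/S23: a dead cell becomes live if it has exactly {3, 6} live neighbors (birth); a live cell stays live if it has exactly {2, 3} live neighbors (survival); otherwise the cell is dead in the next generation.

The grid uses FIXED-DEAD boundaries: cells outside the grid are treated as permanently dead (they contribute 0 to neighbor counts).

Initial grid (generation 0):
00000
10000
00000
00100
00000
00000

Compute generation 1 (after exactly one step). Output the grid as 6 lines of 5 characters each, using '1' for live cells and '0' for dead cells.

Simulating step by step:
Generation 0 (given above): 2 live cells
Generation 1: 0 live cells
(generation 1 grid is the final answer)

Answer: 00000
00000
00000
00000
00000
00000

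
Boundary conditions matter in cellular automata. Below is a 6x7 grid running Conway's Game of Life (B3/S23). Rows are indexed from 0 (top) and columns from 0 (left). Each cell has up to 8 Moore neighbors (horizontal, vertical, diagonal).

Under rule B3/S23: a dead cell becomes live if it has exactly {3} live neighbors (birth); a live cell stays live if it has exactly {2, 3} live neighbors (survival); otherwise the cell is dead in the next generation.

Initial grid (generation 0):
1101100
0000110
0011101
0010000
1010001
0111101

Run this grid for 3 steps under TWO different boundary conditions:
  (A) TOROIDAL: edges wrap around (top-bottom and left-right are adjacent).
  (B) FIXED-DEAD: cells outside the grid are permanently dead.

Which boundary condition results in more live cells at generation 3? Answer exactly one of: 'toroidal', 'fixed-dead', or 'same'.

Answer: toroidal

Derivation:
Under TOROIDAL boundary, generation 3:
1110000
0111000
0110011
0100100
1111100
1110000
Population = 20

Under FIXED-DEAD boundary, generation 3:
0000000
0110100
0100010
0100011
0000001
0011110
Population = 13

Comparison: toroidal=20, fixed-dead=13 -> toroidal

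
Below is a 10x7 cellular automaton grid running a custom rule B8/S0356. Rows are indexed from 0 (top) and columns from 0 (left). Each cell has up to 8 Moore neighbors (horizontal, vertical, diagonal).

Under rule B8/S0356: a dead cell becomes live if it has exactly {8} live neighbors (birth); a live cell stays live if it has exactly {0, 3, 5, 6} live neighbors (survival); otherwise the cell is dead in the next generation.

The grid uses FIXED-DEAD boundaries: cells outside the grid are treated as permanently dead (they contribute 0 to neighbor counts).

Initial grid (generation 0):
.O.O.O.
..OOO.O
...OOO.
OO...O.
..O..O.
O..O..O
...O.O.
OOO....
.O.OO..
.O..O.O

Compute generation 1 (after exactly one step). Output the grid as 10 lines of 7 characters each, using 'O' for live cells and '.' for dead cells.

Answer: ...O...
...OO..
....O..
.....O.
.......
O......
.......
.O.....
...O...
......O

Derivation:
Simulating step by step:
Generation 0 (given above): 29 live cells
Generation 1: 9 live cells
(generation 1 grid is the final answer)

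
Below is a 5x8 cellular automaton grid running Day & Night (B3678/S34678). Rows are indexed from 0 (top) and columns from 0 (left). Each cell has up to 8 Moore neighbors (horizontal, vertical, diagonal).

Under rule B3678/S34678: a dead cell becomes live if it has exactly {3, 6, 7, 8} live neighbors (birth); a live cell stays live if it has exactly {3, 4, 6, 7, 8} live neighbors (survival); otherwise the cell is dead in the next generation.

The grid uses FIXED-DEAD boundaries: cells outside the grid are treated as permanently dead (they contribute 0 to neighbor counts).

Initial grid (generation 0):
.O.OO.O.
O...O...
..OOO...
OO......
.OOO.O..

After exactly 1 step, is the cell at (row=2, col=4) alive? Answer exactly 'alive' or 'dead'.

Answer: dead

Derivation:
Simulating step by step:
Generation 0 (given above): 15 live cells
Generation 1: 11 live cells
.....O..
.O.OO...
O..O....
.OO.....
OOO.....

Cell (2,4) at generation 1: 0 -> dead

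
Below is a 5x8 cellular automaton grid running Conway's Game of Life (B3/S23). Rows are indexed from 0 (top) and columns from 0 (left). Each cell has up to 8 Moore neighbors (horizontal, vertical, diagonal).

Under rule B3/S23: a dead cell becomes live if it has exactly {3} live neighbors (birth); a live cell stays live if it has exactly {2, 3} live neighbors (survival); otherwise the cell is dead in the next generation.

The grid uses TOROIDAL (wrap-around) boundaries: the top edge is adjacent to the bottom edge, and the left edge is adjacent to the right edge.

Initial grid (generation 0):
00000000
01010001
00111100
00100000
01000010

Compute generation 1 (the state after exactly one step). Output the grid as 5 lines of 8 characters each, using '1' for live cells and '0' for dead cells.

Simulating step by step:
Generation 0 (given above): 10 live cells
Generation 1: 9 live cells
(generation 1 grid is the final answer)

Answer: 10100000
00010000
01001000
01101100
00000000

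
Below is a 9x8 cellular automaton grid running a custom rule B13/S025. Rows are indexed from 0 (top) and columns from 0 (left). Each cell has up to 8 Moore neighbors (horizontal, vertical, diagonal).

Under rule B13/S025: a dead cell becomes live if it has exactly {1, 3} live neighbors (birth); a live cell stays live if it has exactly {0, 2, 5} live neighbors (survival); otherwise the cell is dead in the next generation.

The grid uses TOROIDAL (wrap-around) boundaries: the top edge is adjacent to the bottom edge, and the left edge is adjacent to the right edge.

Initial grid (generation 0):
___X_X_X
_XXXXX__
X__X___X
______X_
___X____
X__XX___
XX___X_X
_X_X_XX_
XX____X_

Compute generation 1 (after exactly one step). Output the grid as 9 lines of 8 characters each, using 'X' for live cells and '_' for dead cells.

Answer: _______X
_X__XX_X
XX___XXX
_X___X_X
XX_XX_X_
_XXX___X
___X____
___XX___
_X______

Derivation:
Simulating step by step:
Generation 0 (given above): 27 live cells
Generation 1: 26 live cells
(generation 1 grid is the final answer)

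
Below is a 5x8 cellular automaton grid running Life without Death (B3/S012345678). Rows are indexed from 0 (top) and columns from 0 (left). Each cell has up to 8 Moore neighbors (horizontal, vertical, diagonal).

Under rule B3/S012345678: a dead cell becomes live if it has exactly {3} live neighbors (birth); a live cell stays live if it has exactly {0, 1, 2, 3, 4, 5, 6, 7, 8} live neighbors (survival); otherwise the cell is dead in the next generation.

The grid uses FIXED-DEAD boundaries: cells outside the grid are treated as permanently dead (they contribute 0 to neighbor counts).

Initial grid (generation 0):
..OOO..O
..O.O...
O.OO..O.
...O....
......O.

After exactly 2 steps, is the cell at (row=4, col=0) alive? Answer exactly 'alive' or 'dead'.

Simulating step by step:
Generation 0 (given above): 12 live cells
Generation 1: 16 live cells
..OOO..O
..O.OO..
OOOOO.O.
..OO....
......O.
Generation 2: 20 live cells
..OOOO.O
..O.OOO.
OOOOO.O.
..OOOO..
......O.

Cell (4,0) at generation 2: 0 -> dead

Answer: dead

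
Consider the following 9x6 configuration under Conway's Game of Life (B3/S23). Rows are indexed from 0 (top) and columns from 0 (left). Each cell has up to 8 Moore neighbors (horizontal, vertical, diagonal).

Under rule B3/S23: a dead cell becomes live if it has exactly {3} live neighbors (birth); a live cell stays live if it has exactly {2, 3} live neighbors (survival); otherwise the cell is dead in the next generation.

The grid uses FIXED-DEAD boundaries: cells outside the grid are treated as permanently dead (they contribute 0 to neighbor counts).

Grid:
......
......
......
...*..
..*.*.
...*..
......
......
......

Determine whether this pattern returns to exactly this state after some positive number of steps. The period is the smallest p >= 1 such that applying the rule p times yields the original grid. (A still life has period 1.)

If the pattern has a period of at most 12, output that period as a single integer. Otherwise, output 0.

Answer: 1

Derivation:
Simulating and comparing each generation to the original:
Gen 0 (original, given above): 4 live cells
Gen 1: 4 live cells, MATCHES original -> period = 1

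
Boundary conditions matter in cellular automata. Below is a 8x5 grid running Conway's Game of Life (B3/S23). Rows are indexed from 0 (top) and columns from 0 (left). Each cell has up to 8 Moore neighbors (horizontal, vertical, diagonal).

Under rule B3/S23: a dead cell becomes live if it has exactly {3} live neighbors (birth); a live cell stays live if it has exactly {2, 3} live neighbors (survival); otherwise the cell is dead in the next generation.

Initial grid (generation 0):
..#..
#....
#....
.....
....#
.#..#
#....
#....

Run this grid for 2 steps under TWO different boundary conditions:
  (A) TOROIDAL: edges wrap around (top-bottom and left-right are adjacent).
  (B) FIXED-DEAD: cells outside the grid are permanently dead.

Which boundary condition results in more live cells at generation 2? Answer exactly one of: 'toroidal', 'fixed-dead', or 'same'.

Under TOROIDAL boundary, generation 2:
###..
.....
.....
.....
.....
.#..#
.#..#
.##..
Population = 9

Under FIXED-DEAD boundary, generation 2:
.....
.....
.....
.....
.....
.....
.....
.....
Population = 0

Comparison: toroidal=9, fixed-dead=0 -> toroidal

Answer: toroidal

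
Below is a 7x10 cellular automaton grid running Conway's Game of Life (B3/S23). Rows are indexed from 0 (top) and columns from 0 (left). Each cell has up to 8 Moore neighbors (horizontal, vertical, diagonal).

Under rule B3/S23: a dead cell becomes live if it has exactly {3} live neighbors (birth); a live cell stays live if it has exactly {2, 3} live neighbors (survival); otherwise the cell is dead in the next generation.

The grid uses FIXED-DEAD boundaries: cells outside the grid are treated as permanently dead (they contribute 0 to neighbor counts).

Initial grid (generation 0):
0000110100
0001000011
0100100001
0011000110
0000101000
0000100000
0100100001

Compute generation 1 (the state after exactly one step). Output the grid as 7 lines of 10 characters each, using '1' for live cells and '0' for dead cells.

Simulating step by step:
Generation 0 (given above): 19 live cells
Generation 1: 20 live cells
(generation 1 grid is the final answer)

Answer: 0000100010
0001010011
0000100101
0011110110
0000110100
0001100000
0000000000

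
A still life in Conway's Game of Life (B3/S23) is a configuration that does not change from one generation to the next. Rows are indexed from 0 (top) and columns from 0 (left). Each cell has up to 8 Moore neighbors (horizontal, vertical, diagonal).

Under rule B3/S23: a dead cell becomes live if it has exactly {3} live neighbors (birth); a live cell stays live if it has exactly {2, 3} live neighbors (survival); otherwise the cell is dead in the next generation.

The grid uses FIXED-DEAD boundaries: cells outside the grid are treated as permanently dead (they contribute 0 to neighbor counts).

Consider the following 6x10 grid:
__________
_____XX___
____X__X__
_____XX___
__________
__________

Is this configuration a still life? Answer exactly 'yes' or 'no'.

Answer: yes

Derivation:
Compute generation 1 and compare to generation 0 (given above):
Generation 1:
__________
_____XX___
____X__X__
_____XX___
__________
__________
The grids are IDENTICAL -> still life.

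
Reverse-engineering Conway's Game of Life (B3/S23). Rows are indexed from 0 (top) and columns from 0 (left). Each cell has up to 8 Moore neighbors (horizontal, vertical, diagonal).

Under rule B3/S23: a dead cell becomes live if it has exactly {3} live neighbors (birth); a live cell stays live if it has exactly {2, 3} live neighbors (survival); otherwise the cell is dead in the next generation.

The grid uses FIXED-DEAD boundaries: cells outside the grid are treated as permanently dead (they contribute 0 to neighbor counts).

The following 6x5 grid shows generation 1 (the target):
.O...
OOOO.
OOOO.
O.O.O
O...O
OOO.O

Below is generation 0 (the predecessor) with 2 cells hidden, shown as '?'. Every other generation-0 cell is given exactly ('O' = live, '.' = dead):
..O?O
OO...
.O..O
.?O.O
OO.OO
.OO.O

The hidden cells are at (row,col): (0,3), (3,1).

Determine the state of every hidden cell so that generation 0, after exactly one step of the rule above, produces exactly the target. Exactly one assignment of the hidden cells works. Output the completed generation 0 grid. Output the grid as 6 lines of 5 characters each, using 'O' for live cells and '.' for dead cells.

Answer: ..O.O
OO...
.O..O
..O.O
OO.OO
.OO.O

Derivation:
Hidden generation-0 cells (in order): (0,3), (3,1).
A hidden cell only influences target cells in its own 3x3 neighborhood. Try each of the 2^2 = 4 assignments, step the completed generation 0 forward once under B3/S23, and compare with the target:
  (0,3)=. (3,1)=. -> step reproduces the target at every cell -> ACCEPT
  (0,3)=. (3,1)=O -> step gives (2,0)='.' but target has 'O' -> reject
  (0,3)=O (3,1)=. -> step gives (0,2)='O' but target has '.' -> reject
  (0,3)=O (3,1)=O -> step gives (0,2)='O' but target has '.' -> reject
Unique solution: (0,3)=dead, (3,1)=dead.
Check: live-neighbor counts of every cell in the completed generation 0:
23120
23332
33331
34353
24553
33342
Applying B3/S23 to generation 0 with these counts gives:
.O...
OOOO.
OOOO.
O.O.O
O...O
OOO.O
which matches the target exactly.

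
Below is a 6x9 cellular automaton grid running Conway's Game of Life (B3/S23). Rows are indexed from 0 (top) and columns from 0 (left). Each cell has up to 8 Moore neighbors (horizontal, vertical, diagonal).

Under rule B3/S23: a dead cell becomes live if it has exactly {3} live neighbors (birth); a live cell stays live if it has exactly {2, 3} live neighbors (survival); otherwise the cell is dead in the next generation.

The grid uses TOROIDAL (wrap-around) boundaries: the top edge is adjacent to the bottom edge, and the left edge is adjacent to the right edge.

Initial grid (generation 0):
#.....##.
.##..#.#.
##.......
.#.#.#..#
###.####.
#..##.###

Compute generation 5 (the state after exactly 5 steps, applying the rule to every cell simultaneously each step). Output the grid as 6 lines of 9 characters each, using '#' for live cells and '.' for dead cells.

Answer: #.###....
...#.....
...#...#.
...#..##.
#...#.#..
#...#....

Derivation:
Simulating step by step:
Generation 0 (given above): 26 live cells
Generation 1: 16 live cells
#.###....
..#....#.
....#.#.#
...#.#.##
.........
..###....
Generation 2: 21 live cells
....#....
.##.##.##
...####.#
....#####
..#......
.##.#....
Generation 3: 15 live cells
#...#....
#.#....##
..#......
........#
.##.#.##.
.##......
Generation 4: 21 live cells
#.##.....
#..#....#
##.....#.
.###...#.
####...#.
#.#..#...
Generation 5: 15 live cells
(generation 5 grid is the final answer)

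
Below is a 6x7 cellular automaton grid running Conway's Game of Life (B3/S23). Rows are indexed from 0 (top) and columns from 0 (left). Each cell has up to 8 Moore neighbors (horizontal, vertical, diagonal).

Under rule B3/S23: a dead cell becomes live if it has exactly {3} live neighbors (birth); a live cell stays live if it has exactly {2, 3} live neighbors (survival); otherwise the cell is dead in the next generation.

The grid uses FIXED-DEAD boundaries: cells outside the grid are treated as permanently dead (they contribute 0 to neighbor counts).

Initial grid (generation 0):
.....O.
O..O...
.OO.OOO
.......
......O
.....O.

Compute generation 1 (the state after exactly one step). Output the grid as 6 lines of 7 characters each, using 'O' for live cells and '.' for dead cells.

Simulating step by step:
Generation 0 (given above): 10 live cells
Generation 1: 10 live cells
(generation 1 grid is the final answer)

Answer: .......
.OOO..O
.OOOOO.
......O
.......
.......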